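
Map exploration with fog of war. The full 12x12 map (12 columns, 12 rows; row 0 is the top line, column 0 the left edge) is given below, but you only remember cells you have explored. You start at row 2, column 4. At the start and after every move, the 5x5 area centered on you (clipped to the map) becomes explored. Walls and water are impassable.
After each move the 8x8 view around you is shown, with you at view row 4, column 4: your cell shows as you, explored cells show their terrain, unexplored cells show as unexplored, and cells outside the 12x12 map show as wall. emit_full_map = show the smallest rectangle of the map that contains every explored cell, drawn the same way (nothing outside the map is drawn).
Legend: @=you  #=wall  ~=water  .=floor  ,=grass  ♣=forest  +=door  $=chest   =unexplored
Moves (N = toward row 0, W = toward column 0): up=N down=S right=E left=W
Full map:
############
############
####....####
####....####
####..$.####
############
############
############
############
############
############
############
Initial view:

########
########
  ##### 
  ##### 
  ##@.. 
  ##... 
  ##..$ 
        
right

########
########
 ###### 
 ###### 
 ##.@.. 
 ##.... 
 ##..$. 
        

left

########
########
  ######
  ######
  ##@...
  ##....
  ##..$.
        

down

########
  ######
  ######
  ##....
  ##@...
  ##..$.
  ##### 
        

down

  ######
  ######
  ##....
  ##....
  ##@.$.
  ##### 
  ##### 
        

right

 ###### 
 ###### 
 ##.... 
 ##.... 
 ##.@$. 
 ###### 
 ###### 
        

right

######  
######  
##....# 
##....# 
##..@.# 
####### 
####### 
        

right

#####   
#####   
#....## 
#....## 
#..$@## 
####### 
####### 
        

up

########
#####   
####### 
#....## 
#...@## 
#..$.## 
####### 
####### 

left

########
######  
########
##....##
##..@.##
##..$.##
########
########

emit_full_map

######  
########
##....##
##..@.##
##..$.##
########
########

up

########
########
####### 
########
##..@.##
##....##
##..$.##
########

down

########
####### 
########
##....##
##..@.##
##..$.##
########
########

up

########
########
####### 
########
##..@.##
##....##
##..$.##
########

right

########
########
####### 
####### 
#...@## 
#....## 
#..$.## 
####### 

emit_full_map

########
########
##...@##
##....##
##..$.##
########
########


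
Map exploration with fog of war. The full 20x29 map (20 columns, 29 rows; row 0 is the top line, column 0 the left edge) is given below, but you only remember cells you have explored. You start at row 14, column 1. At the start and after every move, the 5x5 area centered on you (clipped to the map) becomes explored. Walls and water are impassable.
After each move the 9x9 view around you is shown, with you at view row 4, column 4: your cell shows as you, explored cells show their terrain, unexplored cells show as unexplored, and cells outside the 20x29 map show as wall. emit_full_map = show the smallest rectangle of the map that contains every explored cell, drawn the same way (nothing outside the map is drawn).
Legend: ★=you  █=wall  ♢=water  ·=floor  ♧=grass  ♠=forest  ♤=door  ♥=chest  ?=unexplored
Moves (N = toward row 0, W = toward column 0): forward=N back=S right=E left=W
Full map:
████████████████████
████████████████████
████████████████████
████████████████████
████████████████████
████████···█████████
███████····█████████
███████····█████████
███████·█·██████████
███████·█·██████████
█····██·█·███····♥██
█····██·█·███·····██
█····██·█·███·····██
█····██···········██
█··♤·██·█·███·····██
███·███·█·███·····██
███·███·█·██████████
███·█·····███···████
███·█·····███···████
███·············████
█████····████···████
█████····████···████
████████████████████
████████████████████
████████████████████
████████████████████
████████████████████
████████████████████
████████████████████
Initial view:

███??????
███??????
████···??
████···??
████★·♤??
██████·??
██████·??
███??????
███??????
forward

███??????
███??????
████···??
████···??
████★··??
████··♤??
██████·??
██████·??
███??????

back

███??????
████···??
████···??
████···??
████★·♤??
██████·??
██████·??
███??????
███??????

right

██???????
███···???
███····??
███····??
███·★♤·??
█████·█??
█████·█??
██???????
██???????

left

███??????
████···??
████····?
████····?
████★·♤·?
██████·█?
██████·█?
███??????
███??????

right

██???????
███···???
███····??
███····??
███·★♤·??
█████·█??
█████·█??
██???????
██???????

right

█????????
██···????
██····█??
██····█??
██··★·█??
████·██??
████·██??
█????????
█????????

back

██···????
██····█??
██····█??
██··♤·█??
████★██??
████·██??
█?██·█·??
█????????
█????????

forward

█????????
██···????
██····█??
██····█??
██··★·█??
████·██??
████·██??
█?██·█·??
█????????

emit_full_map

█···??
█····█
█····█
█··★·█
███·██
███·██
?██·█·

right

?????????
█···?????
█····██??
█····██??
█··♤★██??
███·███??
███·███??
?██·█·???
?????????

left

█????????
██···????
██····██?
██····██?
██··★·██?
████·███?
████·███?
█?██·█·??
█????????

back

██···????
██····██?
██····██?
██··♤·██?
████★███?
████·███?
█?██·█·??
█????????
█????????

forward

█????????
██···????
██····██?
██····██?
██··★·██?
████·███?
████·███?
█?██·█·??
█????????

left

██???????
███···???
███····██
███····██
███·★♤·██
█████·███
█████·███
██?██·█·?
██???????

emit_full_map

█···???
█····██
█····██
█·★♤·██
███·███
███·███
?██·█·?

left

███??????
████···??
████····█
████····█
████★·♤·█
██████·██
██████·██
███?██·█·
███??????

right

██???????
███···???
███····██
███····██
███·★♤·██
█████·███
█████·███
██?██·█·?
██???????


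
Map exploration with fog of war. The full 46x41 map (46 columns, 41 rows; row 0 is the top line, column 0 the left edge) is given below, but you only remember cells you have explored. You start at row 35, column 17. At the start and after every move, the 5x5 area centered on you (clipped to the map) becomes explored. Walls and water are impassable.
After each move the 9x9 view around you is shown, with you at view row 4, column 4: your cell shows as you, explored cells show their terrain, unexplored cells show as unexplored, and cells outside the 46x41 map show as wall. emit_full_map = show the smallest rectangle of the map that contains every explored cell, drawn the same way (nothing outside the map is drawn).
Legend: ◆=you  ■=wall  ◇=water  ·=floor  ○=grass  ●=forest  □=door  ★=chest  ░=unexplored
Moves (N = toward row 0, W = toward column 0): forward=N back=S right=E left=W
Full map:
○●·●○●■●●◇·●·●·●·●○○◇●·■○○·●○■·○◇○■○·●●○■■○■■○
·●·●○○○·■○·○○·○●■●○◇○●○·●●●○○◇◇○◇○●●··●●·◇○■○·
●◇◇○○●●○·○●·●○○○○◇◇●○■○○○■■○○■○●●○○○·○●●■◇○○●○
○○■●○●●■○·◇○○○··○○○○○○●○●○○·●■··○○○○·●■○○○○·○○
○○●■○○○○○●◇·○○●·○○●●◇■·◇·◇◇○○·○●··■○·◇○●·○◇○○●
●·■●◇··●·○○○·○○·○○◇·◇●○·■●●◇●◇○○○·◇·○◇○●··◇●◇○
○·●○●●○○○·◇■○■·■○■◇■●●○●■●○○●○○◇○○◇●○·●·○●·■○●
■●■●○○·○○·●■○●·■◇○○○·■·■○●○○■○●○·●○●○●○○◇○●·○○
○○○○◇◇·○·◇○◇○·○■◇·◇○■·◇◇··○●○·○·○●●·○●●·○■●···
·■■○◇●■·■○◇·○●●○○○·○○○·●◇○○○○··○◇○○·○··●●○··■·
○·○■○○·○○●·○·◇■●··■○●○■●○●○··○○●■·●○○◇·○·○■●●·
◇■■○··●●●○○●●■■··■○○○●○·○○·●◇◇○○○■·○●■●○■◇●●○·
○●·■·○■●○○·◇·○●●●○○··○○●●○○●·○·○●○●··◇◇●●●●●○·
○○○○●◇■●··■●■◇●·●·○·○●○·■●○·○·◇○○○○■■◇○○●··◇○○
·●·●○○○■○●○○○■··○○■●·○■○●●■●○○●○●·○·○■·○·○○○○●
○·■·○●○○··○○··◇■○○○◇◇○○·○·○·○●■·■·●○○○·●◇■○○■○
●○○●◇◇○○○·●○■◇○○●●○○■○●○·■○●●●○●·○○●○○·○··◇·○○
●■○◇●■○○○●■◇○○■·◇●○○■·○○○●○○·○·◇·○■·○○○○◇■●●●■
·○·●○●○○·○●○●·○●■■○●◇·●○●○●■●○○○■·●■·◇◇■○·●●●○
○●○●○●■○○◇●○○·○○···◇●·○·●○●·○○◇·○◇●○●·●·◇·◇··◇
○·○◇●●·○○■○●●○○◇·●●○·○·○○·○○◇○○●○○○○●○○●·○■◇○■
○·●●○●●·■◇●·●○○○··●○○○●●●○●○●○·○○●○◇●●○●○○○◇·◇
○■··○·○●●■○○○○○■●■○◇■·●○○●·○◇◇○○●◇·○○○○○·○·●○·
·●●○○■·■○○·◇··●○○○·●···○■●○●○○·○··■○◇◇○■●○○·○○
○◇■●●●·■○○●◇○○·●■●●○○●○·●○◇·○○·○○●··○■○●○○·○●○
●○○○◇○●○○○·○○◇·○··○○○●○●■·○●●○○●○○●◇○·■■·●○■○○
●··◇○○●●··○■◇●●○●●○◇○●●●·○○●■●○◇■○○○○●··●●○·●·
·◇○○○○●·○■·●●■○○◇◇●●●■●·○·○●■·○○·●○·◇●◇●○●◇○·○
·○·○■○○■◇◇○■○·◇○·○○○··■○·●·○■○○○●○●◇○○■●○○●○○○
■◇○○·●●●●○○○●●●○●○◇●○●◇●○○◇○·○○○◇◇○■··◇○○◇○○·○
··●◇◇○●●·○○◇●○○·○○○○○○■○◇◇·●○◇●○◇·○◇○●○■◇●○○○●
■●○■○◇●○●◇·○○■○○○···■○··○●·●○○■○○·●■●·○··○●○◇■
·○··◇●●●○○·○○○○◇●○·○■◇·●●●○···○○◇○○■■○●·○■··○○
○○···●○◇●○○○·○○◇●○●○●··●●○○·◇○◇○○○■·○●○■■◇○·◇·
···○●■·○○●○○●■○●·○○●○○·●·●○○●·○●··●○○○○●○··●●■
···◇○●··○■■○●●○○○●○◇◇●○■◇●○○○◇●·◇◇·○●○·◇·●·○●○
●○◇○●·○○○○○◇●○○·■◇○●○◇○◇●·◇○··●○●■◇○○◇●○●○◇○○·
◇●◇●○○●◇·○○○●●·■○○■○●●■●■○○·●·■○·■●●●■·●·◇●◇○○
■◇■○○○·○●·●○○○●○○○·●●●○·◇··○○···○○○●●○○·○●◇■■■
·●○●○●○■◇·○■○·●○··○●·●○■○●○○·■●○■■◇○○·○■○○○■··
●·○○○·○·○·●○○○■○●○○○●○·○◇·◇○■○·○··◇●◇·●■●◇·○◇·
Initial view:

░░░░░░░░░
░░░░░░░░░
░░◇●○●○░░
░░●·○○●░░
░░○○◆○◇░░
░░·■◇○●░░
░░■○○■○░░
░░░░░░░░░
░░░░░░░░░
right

░░░░░░░░░
░░░░░░░░░
░◇●○●○●░░
░●·○○●○░░
░○○●◆◇◇░░
░·■◇○●○░░
░■○○■○●░░
░░░░░░░░░
░░░░░░░░░

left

░░░░░░░░░
░░░░░░░░░
░░◇●○●○●░
░░●·○○●○░
░░○○◆○◇◇░
░░·■◇○●○░
░░■○○■○●░
░░░░░░░░░
░░░░░░░░░

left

░░░░░░░░░
░░░░░░░░░
░░○◇●○●○●
░░○●·○○●○
░░○○◆●○◇◇
░░○·■◇○●○
░░·■○○■○●
░░░░░░░░░
░░░░░░░░░

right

░░░░░░░░░
░░░░░░░░░
░○◇●○●○●░
░○●·○○●○░
░○○○◆○◇◇░
░○·■◇○●○░
░·■○○■○●░
░░░░░░░░░
░░░░░░░░░

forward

░░░░░░░░░
░░░░░░░░░
░░◇●○·○░░
░○◇●○●○●░
░○●·◆○●○░
░○○○●○◇◇░
░○·■◇○●○░
░·■○○■○●░
░░░░░░░░░

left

░░░░░░░░░
░░░░░░░░░
░░○◇●○·○░
░░○◇●○●○●
░░○●◆○○●○
░░○○○●○◇◇
░░○·■◇○●○
░░·■○○■○●
░░░░░░░░░

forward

░░░░░░░░░
░░░░░░░░░
░░○○○··░░
░░○◇●○·○░
░░○◇◆○●○●
░░○●·○○●○
░░○○○●○◇◇
░░○·■◇○●○
░░·■○○■○●

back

░░░░░░░░░
░░○○○··░░
░░○◇●○·○░
░░○◇●○●○●
░░○●◆○○●○
░░○○○●○◇◇
░░○·■◇○●○
░░·■○○■○●
░░░░░░░░░

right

░░░░░░░░░
░○○○··░░░
░○◇●○·○░░
░○◇●○●○●░
░○●·◆○●○░
░○○○●○◇◇░
░○·■◇○●○░
░·■○○■○●░
░░░░░░░░░

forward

░░░░░░░░░
░░░░░░░░░
░○○○···░░
░○◇●○·○░░
░○◇●◆●○●░
░○●·○○●○░
░○○○●○◇◇░
░○·■◇○●○░
░·■○○■○●░

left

░░░░░░░░░
░░░░░░░░░
░░○○○···░
░░○◇●○·○░
░░○◇◆○●○●
░░○●·○○●○
░░○○○●○◇◇
░░○·■◇○●○
░░·■○○■○●

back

░░░░░░░░░
░░○○○···░
░░○◇●○·○░
░░○◇●○●○●
░░○●◆○○●○
░░○○○●○◇◇
░░○·■◇○●○
░░·■○○■○●
░░░░░░░░░

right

░░░░░░░░░
░○○○···░░
░○◇●○·○░░
░○◇●○●○●░
░○●·◆○●○░
░○○○●○◇◇░
░○·■◇○●○░
░·■○○■○●░
░░░░░░░░░

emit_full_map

○○○···░
○◇●○·○░
○◇●○●○●
○●·◆○●○
○○○●○◇◇
○·■◇○●○
·■○○■○●

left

░░░░░░░░░
░░○○○···░
░░○◇●○·○░
░░○◇●○●○●
░░○●◆○○●○
░░○○○●○◇◇
░░○·■◇○●○
░░·■○○■○●
░░░░░░░░░

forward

░░░░░░░░░
░░░░░░░░░
░░○○○···░
░░○◇●○·○░
░░○◇◆○●○●
░░○●·○○●○
░░○○○●○◇◇
░░○·■◇○●○
░░·■○○■○●


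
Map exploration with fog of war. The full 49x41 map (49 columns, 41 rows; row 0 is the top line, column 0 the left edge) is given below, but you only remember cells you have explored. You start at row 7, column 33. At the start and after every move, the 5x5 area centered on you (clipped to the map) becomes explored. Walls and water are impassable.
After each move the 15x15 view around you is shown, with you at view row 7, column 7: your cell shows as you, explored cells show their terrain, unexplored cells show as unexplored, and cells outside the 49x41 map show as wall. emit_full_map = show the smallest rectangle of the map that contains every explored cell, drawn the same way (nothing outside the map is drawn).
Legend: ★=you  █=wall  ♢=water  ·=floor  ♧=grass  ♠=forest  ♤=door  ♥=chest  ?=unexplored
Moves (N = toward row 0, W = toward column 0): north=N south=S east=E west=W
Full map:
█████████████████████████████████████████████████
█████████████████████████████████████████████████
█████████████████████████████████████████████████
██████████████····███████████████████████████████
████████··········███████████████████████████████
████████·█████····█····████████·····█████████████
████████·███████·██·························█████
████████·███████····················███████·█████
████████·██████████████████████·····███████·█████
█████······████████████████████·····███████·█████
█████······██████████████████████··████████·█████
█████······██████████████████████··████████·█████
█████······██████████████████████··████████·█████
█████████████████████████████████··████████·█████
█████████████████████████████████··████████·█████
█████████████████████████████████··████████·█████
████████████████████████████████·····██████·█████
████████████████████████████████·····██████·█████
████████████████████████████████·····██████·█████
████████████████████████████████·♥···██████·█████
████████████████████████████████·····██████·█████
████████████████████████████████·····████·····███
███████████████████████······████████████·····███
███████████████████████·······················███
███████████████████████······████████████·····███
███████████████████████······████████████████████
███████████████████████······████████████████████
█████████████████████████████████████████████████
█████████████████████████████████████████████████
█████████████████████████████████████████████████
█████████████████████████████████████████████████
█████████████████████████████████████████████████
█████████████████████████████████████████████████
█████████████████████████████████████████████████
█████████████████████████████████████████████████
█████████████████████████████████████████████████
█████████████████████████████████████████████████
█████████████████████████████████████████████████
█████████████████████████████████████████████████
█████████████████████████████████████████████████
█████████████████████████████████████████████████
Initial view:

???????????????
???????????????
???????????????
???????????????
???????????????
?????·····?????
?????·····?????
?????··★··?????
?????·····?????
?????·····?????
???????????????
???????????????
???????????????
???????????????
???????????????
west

???????????????
???????????????
???????????????
???????????????
???????????????
?????█·····????
?????······????
?????··★···????
?????█·····????
?????█·····????
???????????????
???????????????
???????????????
???????????????
???????????????

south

???????????????
???????????????
???????????????
???????????????
?????█·····????
?????······????
?????······????
?????█·★···????
?????█·····????
?????███··?????
???????????????
???????????????
???????????????
???????????????
???????????????

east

???????????????
???????????????
???????????????
???????????????
????█·····?????
????······?????
????······?????
????█··★··?????
????█·····?????
????███··█?????
???????????????
???????????????
???????????????
???????????????
???????????????

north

???????????????
???????????????
???????????????
???????????????
???????????????
????█·····?????
????······?????
????···★··?????
????█·····?????
????█·····?????
????███··█?????
???????????????
???????????????
???????????????
???????????????

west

???????????????
???????????????
???????????????
???????????????
???????????????
?????█·····????
?????······????
?????··★···????
?????█·····????
?????█·····????
?????███··█????
???????????????
???????????????
???????????????
???????????????

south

???????????????
???????????????
???????????????
???????????????
?????█·····????
?????······????
?????······????
?????█·★···????
?????█·····????
?????███··█????
???????????????
???????????????
???????????????
???????????????
???????????????

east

???????????????
???????????????
???????????????
???????????????
????█·····?????
????······?????
????······?????
????█··★··?????
????█·····?????
????███··█?????
???????????????
???????????????
???????????????
???????????????
???????????????

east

???????????????
???????????????
???????????????
???????????????
???█·····??????
???·······?????
???······█?????
???█···★·█?????
???█·····█?????
???███··██?????
???????????????
???????????????
???????????????
???????????????
???????????????

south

???????????????
???????????????
???????????????
???█·····??????
???·······?????
???······█?????
???█·····█?????
???█···★·█?????
???███··██?????
?????█··██?????
???????????????
???????????????
???????????????
???????????????
???????????????

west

???????????????
???????????????
???????????????
????█·····?????
????·······????
????······█????
????█·····█????
????█··★··█????
????███··██????
?????██··██????
???????????????
???????????????
???????????????
???????????????
???????????????

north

???????????????
???????????????
???????????????
???????????????
????█·····?????
????·······????
????······█????
????█··★··█????
????█·····█????
????███··██????
?????██··██????
???????????????
???????????????
???????????????
???????????????

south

???????????????
???????????????
???????????????
????█·····?????
????·······????
????······█????
????█·····█????
????█··★··█????
????███··██????
?????██··██????
???????????????
???????????????
???????????????
???????????????
???????????????

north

???????????????
???????????????
???????????????
???????????????
????█·····?????
????·······????
????······█????
????█··★··█????
????█·····█????
????███··██????
?????██··██????
???????????????
???????????????
???????????????
???????????????


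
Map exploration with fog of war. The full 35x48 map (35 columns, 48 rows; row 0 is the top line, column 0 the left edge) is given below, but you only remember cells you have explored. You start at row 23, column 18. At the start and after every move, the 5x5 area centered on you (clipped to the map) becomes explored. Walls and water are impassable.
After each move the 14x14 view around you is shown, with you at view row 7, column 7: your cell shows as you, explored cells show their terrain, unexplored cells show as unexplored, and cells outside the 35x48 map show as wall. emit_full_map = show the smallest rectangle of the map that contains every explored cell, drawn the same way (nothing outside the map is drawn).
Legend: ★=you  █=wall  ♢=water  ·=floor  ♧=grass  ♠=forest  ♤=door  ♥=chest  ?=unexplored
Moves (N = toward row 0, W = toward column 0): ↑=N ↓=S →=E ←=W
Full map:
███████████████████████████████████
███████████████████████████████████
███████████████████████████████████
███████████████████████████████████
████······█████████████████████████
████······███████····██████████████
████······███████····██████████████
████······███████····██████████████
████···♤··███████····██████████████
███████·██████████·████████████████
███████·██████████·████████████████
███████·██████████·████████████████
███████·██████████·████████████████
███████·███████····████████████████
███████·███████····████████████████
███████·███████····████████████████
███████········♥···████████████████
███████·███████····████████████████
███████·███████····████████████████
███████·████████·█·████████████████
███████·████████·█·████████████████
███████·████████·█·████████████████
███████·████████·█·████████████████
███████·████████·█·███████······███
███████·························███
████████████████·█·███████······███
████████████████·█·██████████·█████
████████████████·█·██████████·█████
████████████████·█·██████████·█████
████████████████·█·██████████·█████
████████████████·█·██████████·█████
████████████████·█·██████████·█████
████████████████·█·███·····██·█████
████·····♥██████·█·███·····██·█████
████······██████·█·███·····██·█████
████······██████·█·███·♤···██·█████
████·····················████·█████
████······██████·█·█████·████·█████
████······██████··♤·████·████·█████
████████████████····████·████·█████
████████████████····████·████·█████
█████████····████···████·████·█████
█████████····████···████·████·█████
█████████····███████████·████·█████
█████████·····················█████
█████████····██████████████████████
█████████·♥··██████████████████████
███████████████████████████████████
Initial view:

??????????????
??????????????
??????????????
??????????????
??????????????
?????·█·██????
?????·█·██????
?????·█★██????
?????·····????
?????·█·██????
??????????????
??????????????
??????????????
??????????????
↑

??????????????
??????????????
??????????????
??????????????
??????????????
?????·█·██????
?????·█·██????
?????·█★██????
?????·█·██????
?????·····????
?????·█·██????
??????????????
??????????????
??????????????

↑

??????????????
??????????????
??????????????
??????????????
??????????????
?????·█·██????
?????·█·██????
?????·█★██????
?????·█·██????
?????·█·██????
?????·····????
?????·█·██????
??????????????
??????????????

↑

??????????????
??????????????
??????????????
??????????????
??????????????
?????···██????
?????·█·██????
?????·█★██????
?????·█·██????
?????·█·██????
?????·█·██????
?????·····????
?????·█·██????
??????????????

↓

??????????????
??????????????
??????????????
??????????????
?????···██????
?????·█·██????
?????·█·██????
?????·█★██????
?????·█·██????
?????·█·██????
?????·····????
?????·█·██????
??????????????
??????????????

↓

??????????????
??????????????
??????????????
?????···██????
?????·█·██????
?????·█·██????
?????·█·██????
?????·█★██????
?????·█·██????
?????·····????
?????·█·██????
??????????????
??????????????
??????????????

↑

??????????????
??????????????
??????????????
??????????????
?????···██????
?????·█·██????
?????·█·██????
?????·█★██????
?????·█·██????
?????·█·██????
?????·····????
?????·█·██????
??????????????
??????????????

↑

??????????????
??????????????
??????????????
??????????????
??????????????
?????···██????
?????·█·██????
?????·█★██????
?????·█·██????
?????·█·██????
?????·█·██????
?????·····????
?????·█·██????
??????????????


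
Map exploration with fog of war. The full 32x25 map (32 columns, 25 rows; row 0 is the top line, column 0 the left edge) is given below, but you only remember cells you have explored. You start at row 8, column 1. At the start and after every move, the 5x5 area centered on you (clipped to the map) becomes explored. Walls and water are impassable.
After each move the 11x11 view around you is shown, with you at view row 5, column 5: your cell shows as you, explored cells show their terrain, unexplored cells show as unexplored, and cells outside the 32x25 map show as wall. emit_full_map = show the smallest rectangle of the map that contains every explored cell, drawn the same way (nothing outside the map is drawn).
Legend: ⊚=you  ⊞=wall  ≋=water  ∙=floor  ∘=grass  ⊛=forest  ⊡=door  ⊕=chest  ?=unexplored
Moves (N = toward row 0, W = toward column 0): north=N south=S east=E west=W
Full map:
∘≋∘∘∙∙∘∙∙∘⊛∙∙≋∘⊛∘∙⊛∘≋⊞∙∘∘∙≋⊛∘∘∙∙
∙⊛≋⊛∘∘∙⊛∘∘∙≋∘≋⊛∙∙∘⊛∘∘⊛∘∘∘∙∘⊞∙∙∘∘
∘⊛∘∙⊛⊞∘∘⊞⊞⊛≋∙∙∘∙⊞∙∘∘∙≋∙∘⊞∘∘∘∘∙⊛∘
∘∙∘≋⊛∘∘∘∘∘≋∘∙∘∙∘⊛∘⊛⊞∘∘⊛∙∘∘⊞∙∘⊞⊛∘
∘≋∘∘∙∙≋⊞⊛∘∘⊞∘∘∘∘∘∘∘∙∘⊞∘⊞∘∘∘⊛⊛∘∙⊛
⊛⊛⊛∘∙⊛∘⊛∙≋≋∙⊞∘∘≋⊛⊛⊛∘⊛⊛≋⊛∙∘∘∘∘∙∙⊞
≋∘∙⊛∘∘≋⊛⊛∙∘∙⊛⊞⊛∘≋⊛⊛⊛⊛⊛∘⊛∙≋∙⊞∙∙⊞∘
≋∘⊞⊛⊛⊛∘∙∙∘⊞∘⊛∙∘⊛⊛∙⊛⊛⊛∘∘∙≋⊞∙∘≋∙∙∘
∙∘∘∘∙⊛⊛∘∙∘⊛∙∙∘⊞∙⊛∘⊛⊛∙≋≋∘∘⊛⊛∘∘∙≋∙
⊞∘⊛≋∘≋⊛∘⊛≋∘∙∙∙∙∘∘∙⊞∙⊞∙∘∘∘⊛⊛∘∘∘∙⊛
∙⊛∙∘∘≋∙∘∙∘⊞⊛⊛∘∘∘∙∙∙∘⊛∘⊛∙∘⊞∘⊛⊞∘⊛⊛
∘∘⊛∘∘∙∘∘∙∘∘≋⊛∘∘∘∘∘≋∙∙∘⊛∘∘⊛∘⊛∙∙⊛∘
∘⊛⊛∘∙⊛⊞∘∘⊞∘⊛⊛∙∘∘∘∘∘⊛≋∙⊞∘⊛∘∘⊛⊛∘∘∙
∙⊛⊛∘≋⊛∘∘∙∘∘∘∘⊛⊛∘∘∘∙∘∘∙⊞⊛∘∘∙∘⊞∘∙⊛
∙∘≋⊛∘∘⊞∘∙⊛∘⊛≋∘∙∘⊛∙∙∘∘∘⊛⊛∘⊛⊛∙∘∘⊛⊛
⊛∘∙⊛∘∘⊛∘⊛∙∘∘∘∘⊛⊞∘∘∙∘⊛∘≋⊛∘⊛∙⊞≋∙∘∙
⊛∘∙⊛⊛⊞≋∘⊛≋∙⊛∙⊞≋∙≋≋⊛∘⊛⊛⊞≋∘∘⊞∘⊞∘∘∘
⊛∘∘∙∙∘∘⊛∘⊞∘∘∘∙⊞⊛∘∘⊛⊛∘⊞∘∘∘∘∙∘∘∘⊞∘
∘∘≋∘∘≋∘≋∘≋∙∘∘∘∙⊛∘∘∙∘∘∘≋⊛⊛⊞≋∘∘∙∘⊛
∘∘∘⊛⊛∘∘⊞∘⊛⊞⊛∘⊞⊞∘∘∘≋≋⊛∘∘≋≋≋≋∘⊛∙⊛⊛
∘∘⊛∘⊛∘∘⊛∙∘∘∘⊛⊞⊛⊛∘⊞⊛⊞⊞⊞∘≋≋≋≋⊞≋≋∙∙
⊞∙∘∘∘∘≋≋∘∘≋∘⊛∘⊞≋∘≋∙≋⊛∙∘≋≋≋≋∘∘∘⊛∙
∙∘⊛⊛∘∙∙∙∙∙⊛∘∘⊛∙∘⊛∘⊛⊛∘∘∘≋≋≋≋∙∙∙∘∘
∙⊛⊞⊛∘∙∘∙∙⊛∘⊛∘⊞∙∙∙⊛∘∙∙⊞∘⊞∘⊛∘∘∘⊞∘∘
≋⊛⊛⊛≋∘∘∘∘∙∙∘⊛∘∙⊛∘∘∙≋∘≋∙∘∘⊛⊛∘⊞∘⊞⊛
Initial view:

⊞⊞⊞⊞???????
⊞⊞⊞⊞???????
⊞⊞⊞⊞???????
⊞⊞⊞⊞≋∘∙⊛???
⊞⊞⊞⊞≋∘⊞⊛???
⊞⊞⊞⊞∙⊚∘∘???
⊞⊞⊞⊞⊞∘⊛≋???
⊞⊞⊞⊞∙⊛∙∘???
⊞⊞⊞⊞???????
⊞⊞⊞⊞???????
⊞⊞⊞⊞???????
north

⊞⊞⊞⊞???????
⊞⊞⊞⊞???????
⊞⊞⊞⊞???????
⊞⊞⊞⊞⊛⊛⊛∘???
⊞⊞⊞⊞≋∘∙⊛???
⊞⊞⊞⊞≋⊚⊞⊛???
⊞⊞⊞⊞∙∘∘∘???
⊞⊞⊞⊞⊞∘⊛≋???
⊞⊞⊞⊞∙⊛∙∘???
⊞⊞⊞⊞???????
⊞⊞⊞⊞???????

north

⊞⊞⊞⊞???????
⊞⊞⊞⊞???????
⊞⊞⊞⊞???????
⊞⊞⊞⊞∘≋∘∘???
⊞⊞⊞⊞⊛⊛⊛∘???
⊞⊞⊞⊞≋⊚∙⊛???
⊞⊞⊞⊞≋∘⊞⊛???
⊞⊞⊞⊞∙∘∘∘???
⊞⊞⊞⊞⊞∘⊛≋???
⊞⊞⊞⊞∙⊛∙∘???
⊞⊞⊞⊞???????

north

⊞⊞⊞⊞???????
⊞⊞⊞⊞???????
⊞⊞⊞⊞???????
⊞⊞⊞⊞∘∙∘≋???
⊞⊞⊞⊞∘≋∘∘???
⊞⊞⊞⊞⊛⊚⊛∘???
⊞⊞⊞⊞≋∘∙⊛???
⊞⊞⊞⊞≋∘⊞⊛???
⊞⊞⊞⊞∙∘∘∘???
⊞⊞⊞⊞⊞∘⊛≋???
⊞⊞⊞⊞∙⊛∙∘???

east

⊞⊞⊞????????
⊞⊞⊞????????
⊞⊞⊞????????
⊞⊞⊞∘∙∘≋⊛???
⊞⊞⊞∘≋∘∘∙???
⊞⊞⊞⊛⊛⊚∘∙???
⊞⊞⊞≋∘∙⊛∘???
⊞⊞⊞≋∘⊞⊛⊛???
⊞⊞⊞∙∘∘∘????
⊞⊞⊞⊞∘⊛≋????
⊞⊞⊞∙⊛∙∘????

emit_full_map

∘∙∘≋⊛
∘≋∘∘∙
⊛⊛⊚∘∙
≋∘∙⊛∘
≋∘⊞⊛⊛
∙∘∘∘?
⊞∘⊛≋?
∙⊛∙∘?

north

⊞⊞⊞⊞⊞⊞⊞⊞⊞⊞⊞
⊞⊞⊞????????
⊞⊞⊞????????
⊞⊞⊞∘⊛∘∙⊛???
⊞⊞⊞∘∙∘≋⊛???
⊞⊞⊞∘≋⊚∘∙???
⊞⊞⊞⊛⊛⊛∘∙???
⊞⊞⊞≋∘∙⊛∘???
⊞⊞⊞≋∘⊞⊛⊛???
⊞⊞⊞∙∘∘∘????
⊞⊞⊞⊞∘⊛≋????

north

⊞⊞⊞⊞⊞⊞⊞⊞⊞⊞⊞
⊞⊞⊞⊞⊞⊞⊞⊞⊞⊞⊞
⊞⊞⊞????????
⊞⊞⊞∙⊛≋⊛∘???
⊞⊞⊞∘⊛∘∙⊛???
⊞⊞⊞∘∙⊚≋⊛???
⊞⊞⊞∘≋∘∘∙???
⊞⊞⊞⊛⊛⊛∘∙???
⊞⊞⊞≋∘∙⊛∘???
⊞⊞⊞≋∘⊞⊛⊛???
⊞⊞⊞∙∘∘∘????

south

⊞⊞⊞⊞⊞⊞⊞⊞⊞⊞⊞
⊞⊞⊞????????
⊞⊞⊞∙⊛≋⊛∘???
⊞⊞⊞∘⊛∘∙⊛???
⊞⊞⊞∘∙∘≋⊛???
⊞⊞⊞∘≋⊚∘∙???
⊞⊞⊞⊛⊛⊛∘∙???
⊞⊞⊞≋∘∙⊛∘???
⊞⊞⊞≋∘⊞⊛⊛???
⊞⊞⊞∙∘∘∘????
⊞⊞⊞⊞∘⊛≋????

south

⊞⊞⊞????????
⊞⊞⊞∙⊛≋⊛∘???
⊞⊞⊞∘⊛∘∙⊛???
⊞⊞⊞∘∙∘≋⊛???
⊞⊞⊞∘≋∘∘∙???
⊞⊞⊞⊛⊛⊚∘∙???
⊞⊞⊞≋∘∙⊛∘???
⊞⊞⊞≋∘⊞⊛⊛???
⊞⊞⊞∙∘∘∘????
⊞⊞⊞⊞∘⊛≋????
⊞⊞⊞∙⊛∙∘????

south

⊞⊞⊞∙⊛≋⊛∘???
⊞⊞⊞∘⊛∘∙⊛???
⊞⊞⊞∘∙∘≋⊛???
⊞⊞⊞∘≋∘∘∙???
⊞⊞⊞⊛⊛⊛∘∙???
⊞⊞⊞≋∘⊚⊛∘???
⊞⊞⊞≋∘⊞⊛⊛???
⊞⊞⊞∙∘∘∘∙???
⊞⊞⊞⊞∘⊛≋????
⊞⊞⊞∙⊛∙∘????
⊞⊞⊞????????

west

⊞⊞⊞⊞∙⊛≋⊛∘??
⊞⊞⊞⊞∘⊛∘∙⊛??
⊞⊞⊞⊞∘∙∘≋⊛??
⊞⊞⊞⊞∘≋∘∘∙??
⊞⊞⊞⊞⊛⊛⊛∘∙??
⊞⊞⊞⊞≋⊚∙⊛∘??
⊞⊞⊞⊞≋∘⊞⊛⊛??
⊞⊞⊞⊞∙∘∘∘∙??
⊞⊞⊞⊞⊞∘⊛≋???
⊞⊞⊞⊞∙⊛∙∘???
⊞⊞⊞⊞???????

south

⊞⊞⊞⊞∘⊛∘∙⊛??
⊞⊞⊞⊞∘∙∘≋⊛??
⊞⊞⊞⊞∘≋∘∘∙??
⊞⊞⊞⊞⊛⊛⊛∘∙??
⊞⊞⊞⊞≋∘∙⊛∘??
⊞⊞⊞⊞≋⊚⊞⊛⊛??
⊞⊞⊞⊞∙∘∘∘∙??
⊞⊞⊞⊞⊞∘⊛≋???
⊞⊞⊞⊞∙⊛∙∘???
⊞⊞⊞⊞???????
⊞⊞⊞⊞???????

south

⊞⊞⊞⊞∘∙∘≋⊛??
⊞⊞⊞⊞∘≋∘∘∙??
⊞⊞⊞⊞⊛⊛⊛∘∙??
⊞⊞⊞⊞≋∘∙⊛∘??
⊞⊞⊞⊞≋∘⊞⊛⊛??
⊞⊞⊞⊞∙⊚∘∘∙??
⊞⊞⊞⊞⊞∘⊛≋???
⊞⊞⊞⊞∙⊛∙∘???
⊞⊞⊞⊞???????
⊞⊞⊞⊞???????
⊞⊞⊞⊞???????

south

⊞⊞⊞⊞∘≋∘∘∙??
⊞⊞⊞⊞⊛⊛⊛∘∙??
⊞⊞⊞⊞≋∘∙⊛∘??
⊞⊞⊞⊞≋∘⊞⊛⊛??
⊞⊞⊞⊞∙∘∘∘∙??
⊞⊞⊞⊞⊞⊚⊛≋???
⊞⊞⊞⊞∙⊛∙∘???
⊞⊞⊞⊞∘∘⊛∘???
⊞⊞⊞⊞???????
⊞⊞⊞⊞???????
⊞⊞⊞⊞???????

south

⊞⊞⊞⊞⊛⊛⊛∘∙??
⊞⊞⊞⊞≋∘∙⊛∘??
⊞⊞⊞⊞≋∘⊞⊛⊛??
⊞⊞⊞⊞∙∘∘∘∙??
⊞⊞⊞⊞⊞∘⊛≋???
⊞⊞⊞⊞∙⊚∙∘???
⊞⊞⊞⊞∘∘⊛∘???
⊞⊞⊞⊞∘⊛⊛∘???
⊞⊞⊞⊞???????
⊞⊞⊞⊞???????
⊞⊞⊞⊞???????

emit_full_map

∙⊛≋⊛∘
∘⊛∘∙⊛
∘∙∘≋⊛
∘≋∘∘∙
⊛⊛⊛∘∙
≋∘∙⊛∘
≋∘⊞⊛⊛
∙∘∘∘∙
⊞∘⊛≋?
∙⊚∙∘?
∘∘⊛∘?
∘⊛⊛∘?

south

⊞⊞⊞⊞≋∘∙⊛∘??
⊞⊞⊞⊞≋∘⊞⊛⊛??
⊞⊞⊞⊞∙∘∘∘∙??
⊞⊞⊞⊞⊞∘⊛≋???
⊞⊞⊞⊞∙⊛∙∘???
⊞⊞⊞⊞∘⊚⊛∘???
⊞⊞⊞⊞∘⊛⊛∘???
⊞⊞⊞⊞∙⊛⊛∘???
⊞⊞⊞⊞???????
⊞⊞⊞⊞???????
⊞⊞⊞⊞???????

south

⊞⊞⊞⊞≋∘⊞⊛⊛??
⊞⊞⊞⊞∙∘∘∘∙??
⊞⊞⊞⊞⊞∘⊛≋???
⊞⊞⊞⊞∙⊛∙∘???
⊞⊞⊞⊞∘∘⊛∘???
⊞⊞⊞⊞∘⊚⊛∘???
⊞⊞⊞⊞∙⊛⊛∘???
⊞⊞⊞⊞∙∘≋⊛???
⊞⊞⊞⊞???????
⊞⊞⊞⊞???????
⊞⊞⊞⊞???????

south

⊞⊞⊞⊞∙∘∘∘∙??
⊞⊞⊞⊞⊞∘⊛≋???
⊞⊞⊞⊞∙⊛∙∘???
⊞⊞⊞⊞∘∘⊛∘???
⊞⊞⊞⊞∘⊛⊛∘???
⊞⊞⊞⊞∙⊚⊛∘???
⊞⊞⊞⊞∙∘≋⊛???
⊞⊞⊞⊞⊛∘∙⊛???
⊞⊞⊞⊞???????
⊞⊞⊞⊞???????
⊞⊞⊞⊞???????

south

⊞⊞⊞⊞⊞∘⊛≋???
⊞⊞⊞⊞∙⊛∙∘???
⊞⊞⊞⊞∘∘⊛∘???
⊞⊞⊞⊞∘⊛⊛∘???
⊞⊞⊞⊞∙⊛⊛∘???
⊞⊞⊞⊞∙⊚≋⊛???
⊞⊞⊞⊞⊛∘∙⊛???
⊞⊞⊞⊞⊛∘∙⊛???
⊞⊞⊞⊞???????
⊞⊞⊞⊞???????
⊞⊞⊞⊞???????

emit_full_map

∙⊛≋⊛∘
∘⊛∘∙⊛
∘∙∘≋⊛
∘≋∘∘∙
⊛⊛⊛∘∙
≋∘∙⊛∘
≋∘⊞⊛⊛
∙∘∘∘∙
⊞∘⊛≋?
∙⊛∙∘?
∘∘⊛∘?
∘⊛⊛∘?
∙⊛⊛∘?
∙⊚≋⊛?
⊛∘∙⊛?
⊛∘∙⊛?

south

⊞⊞⊞⊞∙⊛∙∘???
⊞⊞⊞⊞∘∘⊛∘???
⊞⊞⊞⊞∘⊛⊛∘???
⊞⊞⊞⊞∙⊛⊛∘???
⊞⊞⊞⊞∙∘≋⊛???
⊞⊞⊞⊞⊛⊚∙⊛???
⊞⊞⊞⊞⊛∘∙⊛???
⊞⊞⊞⊞⊛∘∘∙???
⊞⊞⊞⊞???????
⊞⊞⊞⊞???????
⊞⊞⊞⊞???????

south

⊞⊞⊞⊞∘∘⊛∘???
⊞⊞⊞⊞∘⊛⊛∘???
⊞⊞⊞⊞∙⊛⊛∘???
⊞⊞⊞⊞∙∘≋⊛???
⊞⊞⊞⊞⊛∘∙⊛???
⊞⊞⊞⊞⊛⊚∙⊛???
⊞⊞⊞⊞⊛∘∘∙???
⊞⊞⊞⊞∘∘≋∘???
⊞⊞⊞⊞???????
⊞⊞⊞⊞???????
⊞⊞⊞⊞???????

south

⊞⊞⊞⊞∘⊛⊛∘???
⊞⊞⊞⊞∙⊛⊛∘???
⊞⊞⊞⊞∙∘≋⊛???
⊞⊞⊞⊞⊛∘∙⊛???
⊞⊞⊞⊞⊛∘∙⊛???
⊞⊞⊞⊞⊛⊚∘∙???
⊞⊞⊞⊞∘∘≋∘???
⊞⊞⊞⊞∘∘∘⊛???
⊞⊞⊞⊞???????
⊞⊞⊞⊞???????
⊞⊞⊞⊞???????

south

⊞⊞⊞⊞∙⊛⊛∘???
⊞⊞⊞⊞∙∘≋⊛???
⊞⊞⊞⊞⊛∘∙⊛???
⊞⊞⊞⊞⊛∘∙⊛???
⊞⊞⊞⊞⊛∘∘∙???
⊞⊞⊞⊞∘⊚≋∘???
⊞⊞⊞⊞∘∘∘⊛???
⊞⊞⊞⊞∘∘⊛∘???
⊞⊞⊞⊞???????
⊞⊞⊞⊞???????
⊞⊞⊞⊞???????

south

⊞⊞⊞⊞∙∘≋⊛???
⊞⊞⊞⊞⊛∘∙⊛???
⊞⊞⊞⊞⊛∘∙⊛???
⊞⊞⊞⊞⊛∘∘∙???
⊞⊞⊞⊞∘∘≋∘???
⊞⊞⊞⊞∘⊚∘⊛???
⊞⊞⊞⊞∘∘⊛∘???
⊞⊞⊞⊞⊞∙∘∘???
⊞⊞⊞⊞???????
⊞⊞⊞⊞???????
⊞⊞⊞⊞???????

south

⊞⊞⊞⊞⊛∘∙⊛???
⊞⊞⊞⊞⊛∘∙⊛???
⊞⊞⊞⊞⊛∘∘∙???
⊞⊞⊞⊞∘∘≋∘???
⊞⊞⊞⊞∘∘∘⊛???
⊞⊞⊞⊞∘⊚⊛∘???
⊞⊞⊞⊞⊞∙∘∘???
⊞⊞⊞⊞∙∘⊛⊛???
⊞⊞⊞⊞???????
⊞⊞⊞⊞???????
⊞⊞⊞⊞⊞⊞⊞⊞⊞⊞⊞

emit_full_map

∙⊛≋⊛∘
∘⊛∘∙⊛
∘∙∘≋⊛
∘≋∘∘∙
⊛⊛⊛∘∙
≋∘∙⊛∘
≋∘⊞⊛⊛
∙∘∘∘∙
⊞∘⊛≋?
∙⊛∙∘?
∘∘⊛∘?
∘⊛⊛∘?
∙⊛⊛∘?
∙∘≋⊛?
⊛∘∙⊛?
⊛∘∙⊛?
⊛∘∘∙?
∘∘≋∘?
∘∘∘⊛?
∘⊚⊛∘?
⊞∙∘∘?
∙∘⊛⊛?
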